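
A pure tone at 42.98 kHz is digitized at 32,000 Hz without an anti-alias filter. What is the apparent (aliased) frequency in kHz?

10.98 kHz

Nyquist = 32,000/2 = 16,000 Hz; 42,980 Hz exceeds it.
Alias = |42,980 − 1×32,000| = |42,980 − 32,000| = 10,980 Hz = 10.98 kHz.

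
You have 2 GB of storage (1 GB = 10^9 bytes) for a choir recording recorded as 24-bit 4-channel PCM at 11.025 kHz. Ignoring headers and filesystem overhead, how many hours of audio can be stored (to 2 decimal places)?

4.20 hours

Uncompressed byte rate = 11,025 × 3 × 4 = 132,300 bytes/s.
Capacity = 2 × 1,000,000,000 = 2,000,000,000 bytes.
2,000,000,000 / 132,300 ≈ 15117.16 s → 4.20 hours.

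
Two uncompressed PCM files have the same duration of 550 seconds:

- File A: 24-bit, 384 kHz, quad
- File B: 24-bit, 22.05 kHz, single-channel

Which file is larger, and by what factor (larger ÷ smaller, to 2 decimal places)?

File A: 384,000 × 3 × 4 = 4,608,000 bytes/s.
File B: 22,050 × 3 × 1 = 66,150 bytes/s.
File A is larger; ratio = 2,534,400,000 / 36,382,500 = 69.66.

File A, by a factor of 69.66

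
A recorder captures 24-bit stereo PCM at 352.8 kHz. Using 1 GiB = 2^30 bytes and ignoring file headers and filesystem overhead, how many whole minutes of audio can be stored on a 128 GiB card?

1,082 minutes

Uncompressed byte rate = 352,800 × 3 × 2 = 2,116,800 bytes/s.
Capacity = 128 × 1,073,741,824 = 137,438,953,472 bytes.
137,438,953,472 / 2,116,800 ≈ 64927.7 s → 1,082 minutes.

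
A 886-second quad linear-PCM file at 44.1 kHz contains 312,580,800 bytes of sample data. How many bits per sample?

16 bits

Bytes per sample = 312,580,800 / (44,100 × 886 × 4) = 312,580,800 / 156,290,400 = 2.
Bit depth = 2 × 8 = 16 bits.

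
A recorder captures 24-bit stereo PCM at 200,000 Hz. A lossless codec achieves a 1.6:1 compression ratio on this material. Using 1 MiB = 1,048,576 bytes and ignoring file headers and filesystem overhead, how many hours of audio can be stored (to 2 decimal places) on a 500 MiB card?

0.19 hours

Uncompressed byte rate = 200,000 × 3 × 2 = 1,200,000 bytes/s.
After 1.6:1 compression, effective rate ≈ 750000 bytes/s.
Capacity = 500 × 1,048,576 = 524,288,000 bytes.
524,288,000 / effective rate ≈ 699.05 s → 0.19 hours.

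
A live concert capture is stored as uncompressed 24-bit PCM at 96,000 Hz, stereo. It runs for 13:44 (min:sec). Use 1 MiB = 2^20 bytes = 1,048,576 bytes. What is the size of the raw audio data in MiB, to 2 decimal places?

452.64 MiB

Duration = 13:44 (min:sec) = 824 s.
Bytes = 96,000 samples/s × 824 s × 3 bytes/sample × 2 ch = 474,624,000 bytes.
474,624,000 / 1,048,576 = 452.64 MiB.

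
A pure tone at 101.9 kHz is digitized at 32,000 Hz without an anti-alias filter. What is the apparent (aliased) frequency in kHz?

Nyquist = 32,000/2 = 16,000 Hz; 101,900 Hz exceeds it.
Alias = |101,900 − 3×32,000| = |101,900 − 96,000| = 5,900 Hz = 5.9 kHz.

5.9 kHz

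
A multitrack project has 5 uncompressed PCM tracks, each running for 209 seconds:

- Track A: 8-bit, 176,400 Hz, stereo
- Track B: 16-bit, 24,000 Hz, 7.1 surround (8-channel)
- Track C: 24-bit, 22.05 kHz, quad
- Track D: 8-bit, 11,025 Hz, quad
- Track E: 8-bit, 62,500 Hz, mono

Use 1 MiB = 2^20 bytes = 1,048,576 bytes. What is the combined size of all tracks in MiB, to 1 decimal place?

Track A: 176,400 × 209 × 1 × 2 = 73,735,200 bytes.
Track B: 24,000 × 209 × 2 × 8 = 80,256,000 bytes.
Track C: 22,050 × 209 × 3 × 4 = 55,301,400 bytes.
Track D: 11,025 × 209 × 1 × 4 = 9,216,900 bytes.
Track E: 62,500 × 209 × 1 × 1 = 13,062,500 bytes.
Total = 231,572,000 bytes = 220.8 MiB.

220.8 MiB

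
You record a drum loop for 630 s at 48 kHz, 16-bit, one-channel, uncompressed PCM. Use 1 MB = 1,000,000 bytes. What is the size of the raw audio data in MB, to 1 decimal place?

60.5 MB

Bytes = 48,000 samples/s × 630 s × 2 bytes/sample × 1 ch = 60,480,000 bytes.
60,480,000 / 1,000,000 = 60.5 MB.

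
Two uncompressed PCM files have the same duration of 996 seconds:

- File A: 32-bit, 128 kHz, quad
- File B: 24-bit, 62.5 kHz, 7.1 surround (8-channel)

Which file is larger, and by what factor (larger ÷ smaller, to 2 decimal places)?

File A, by a factor of 1.37

File A: 128,000 × 4 × 4 = 2,048,000 bytes/s.
File B: 62,500 × 3 × 8 = 1,500,000 bytes/s.
File A is larger; ratio = 2,039,808,000 / 1,494,000,000 = 1.37.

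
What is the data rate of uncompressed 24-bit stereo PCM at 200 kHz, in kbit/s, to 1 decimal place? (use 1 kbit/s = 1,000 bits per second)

9600.0 kbit/s

Bit rate = 200,000 × 24 × 2 = 9,600,000 bits/s.
= 9600.0 kbit/s.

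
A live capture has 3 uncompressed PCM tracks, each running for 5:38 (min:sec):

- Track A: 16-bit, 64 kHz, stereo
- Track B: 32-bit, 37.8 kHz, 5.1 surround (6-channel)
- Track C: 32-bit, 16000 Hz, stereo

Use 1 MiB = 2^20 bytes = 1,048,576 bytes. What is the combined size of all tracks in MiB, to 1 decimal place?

416.2 MiB

5:38 (min:sec) = 338 s.
Track A: 64,000 × 338 × 2 × 2 = 86,528,000 bytes.
Track B: 37,800 × 338 × 4 × 6 = 306,633,600 bytes.
Track C: 16,000 × 338 × 4 × 2 = 43,264,000 bytes.
Total = 436,425,600 bytes = 416.2 MiB.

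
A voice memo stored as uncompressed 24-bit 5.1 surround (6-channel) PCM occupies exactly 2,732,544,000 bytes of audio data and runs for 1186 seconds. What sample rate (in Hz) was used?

Bytes = sample_rate × seconds × bytes_per_sample × channels.
sample_rate = 2,732,544,000 / (1,186 × 3 × 6) = 2,732,544,000 / 21,348 = 128,000 Hz.

128,000 Hz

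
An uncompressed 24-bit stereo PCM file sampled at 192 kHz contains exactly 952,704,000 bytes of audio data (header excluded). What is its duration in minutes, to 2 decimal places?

13.78 minutes

Byte rate = 192,000 × 3 × 2 = 1,152,000 bytes/s.
Duration = 952,704,000 / 1,152,000 = 827 s.
827 s / 60 = 13.78 minutes.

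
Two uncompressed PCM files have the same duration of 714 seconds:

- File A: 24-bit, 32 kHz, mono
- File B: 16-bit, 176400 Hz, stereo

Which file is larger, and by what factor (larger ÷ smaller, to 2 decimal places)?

File B, by a factor of 7.35

File A: 32,000 × 3 × 1 = 96,000 bytes/s.
File B: 176,400 × 2 × 2 = 705,600 bytes/s.
File B is larger; ratio = 503,798,400 / 68,544,000 = 7.35.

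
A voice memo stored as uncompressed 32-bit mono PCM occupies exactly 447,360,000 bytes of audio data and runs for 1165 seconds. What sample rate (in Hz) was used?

96,000 Hz

Bytes = sample_rate × seconds × bytes_per_sample × channels.
sample_rate = 447,360,000 / (1,165 × 4 × 1) = 447,360,000 / 4,660 = 96,000 Hz.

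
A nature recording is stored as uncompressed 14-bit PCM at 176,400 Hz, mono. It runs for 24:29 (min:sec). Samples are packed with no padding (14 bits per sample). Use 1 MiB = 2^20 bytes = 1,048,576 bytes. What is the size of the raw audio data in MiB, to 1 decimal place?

432.5 MiB

Duration = 24:29 (min:sec) = 1,469 s.
Bits = 176,400 × 1,469 × 14 × 1 = 3,627,842,400 bits = 453,480,300 bytes.
453,480,300 / 1,048,576 = 432.5 MiB.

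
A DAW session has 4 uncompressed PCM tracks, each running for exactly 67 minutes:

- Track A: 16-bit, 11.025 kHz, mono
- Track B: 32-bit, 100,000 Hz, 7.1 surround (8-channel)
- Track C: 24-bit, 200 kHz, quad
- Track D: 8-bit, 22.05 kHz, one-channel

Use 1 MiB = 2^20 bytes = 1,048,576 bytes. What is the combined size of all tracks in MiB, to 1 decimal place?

21638.2 MiB

exactly 67 minutes = 4,020 s.
Track A: 11,025 × 4,020 × 2 × 1 = 88,641,000 bytes.
Track B: 100,000 × 4,020 × 4 × 8 = 12,864,000,000 bytes.
Track C: 200,000 × 4,020 × 3 × 4 = 9,648,000,000 bytes.
Track D: 22,050 × 4,020 × 1 × 1 = 88,641,000 bytes.
Total = 22,689,282,000 bytes = 21638.2 MiB.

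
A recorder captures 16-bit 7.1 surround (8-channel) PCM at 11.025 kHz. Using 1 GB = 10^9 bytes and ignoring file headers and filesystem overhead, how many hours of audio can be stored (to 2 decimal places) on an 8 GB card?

Uncompressed byte rate = 11,025 × 2 × 8 = 176,400 bytes/s.
Capacity = 8 × 1,000,000,000 = 8,000,000,000 bytes.
8,000,000,000 / 176,400 ≈ 45351.47 s → 12.60 hours.

12.60 hours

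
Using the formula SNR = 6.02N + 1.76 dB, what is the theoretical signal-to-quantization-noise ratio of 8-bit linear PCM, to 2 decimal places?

6.02 × 8 + 1.76 = 49.92 dB.

49.92 dB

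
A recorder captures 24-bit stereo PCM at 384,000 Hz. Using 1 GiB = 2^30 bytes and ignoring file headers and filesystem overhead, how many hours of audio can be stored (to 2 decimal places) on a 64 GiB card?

8.29 hours

Uncompressed byte rate = 384,000 × 3 × 2 = 2,304,000 bytes/s.
Capacity = 64 × 1,073,741,824 = 68,719,476,736 bytes.
68,719,476,736 / 2,304,000 ≈ 29826.16 s → 8.29 hours.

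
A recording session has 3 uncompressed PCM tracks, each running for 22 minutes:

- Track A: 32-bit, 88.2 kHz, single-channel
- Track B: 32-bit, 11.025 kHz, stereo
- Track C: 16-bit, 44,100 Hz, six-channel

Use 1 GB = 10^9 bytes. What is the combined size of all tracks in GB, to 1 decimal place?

22 minutes = 1,320 s.
Track A: 88,200 × 1,320 × 4 × 1 = 465,696,000 bytes.
Track B: 11,025 × 1,320 × 4 × 2 = 116,424,000 bytes.
Track C: 44,100 × 1,320 × 2 × 6 = 698,544,000 bytes.
Total = 1,280,664,000 bytes = 1.3 GB.

1.3 GB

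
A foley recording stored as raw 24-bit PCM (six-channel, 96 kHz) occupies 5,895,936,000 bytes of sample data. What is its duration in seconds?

Byte rate = 96,000 × 3 × 6 = 1,728,000 bytes/s.
Duration = 5,895,936,000 / 1,728,000 = 3,412 s.

3,412 seconds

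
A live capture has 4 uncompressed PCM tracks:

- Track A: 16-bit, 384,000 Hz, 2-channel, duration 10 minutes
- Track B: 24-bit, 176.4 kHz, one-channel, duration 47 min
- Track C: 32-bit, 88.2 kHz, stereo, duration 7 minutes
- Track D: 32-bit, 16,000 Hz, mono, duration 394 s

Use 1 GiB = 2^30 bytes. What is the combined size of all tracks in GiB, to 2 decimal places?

2.55 GiB

Track A: 10 minutes = 600 s; 384,000 × 600 × 2 × 2 = 921,600,000 bytes.
Track B: 47 min = 2,820 s; 176,400 × 2,820 × 3 × 1 = 1,492,344,000 bytes.
Track C: 7 minutes = 420 s; 88,200 × 420 × 4 × 2 = 296,352,000 bytes.
Track D: 16,000 × 394 × 4 × 1 = 25,216,000 bytes.
Total = 2,735,512,000 bytes = 2.55 GiB.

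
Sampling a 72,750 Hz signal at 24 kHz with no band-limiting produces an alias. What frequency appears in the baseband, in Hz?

750 Hz

Nyquist = 24,000/2 = 12,000 Hz; 72,750 Hz exceeds it.
Alias = |72,750 − 3×24,000| = |72,750 − 72,000| = 750 Hz.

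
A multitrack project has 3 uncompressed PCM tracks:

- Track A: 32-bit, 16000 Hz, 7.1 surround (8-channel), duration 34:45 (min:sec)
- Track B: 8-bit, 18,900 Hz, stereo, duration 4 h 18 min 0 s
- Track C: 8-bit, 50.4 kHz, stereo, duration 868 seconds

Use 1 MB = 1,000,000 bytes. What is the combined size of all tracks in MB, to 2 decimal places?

1740.16 MB

Track A: 34:45 (min:sec) = 2,085 s; 16,000 × 2,085 × 4 × 8 = 1,067,520,000 bytes.
Track B: 4 h 18 min 0 s = 15,480 s; 18,900 × 15,480 × 1 × 2 = 585,144,000 bytes.
Track C: 50,400 × 868 × 1 × 2 = 87,494,400 bytes.
Total = 1,740,158,400 bytes = 1740.16 MB.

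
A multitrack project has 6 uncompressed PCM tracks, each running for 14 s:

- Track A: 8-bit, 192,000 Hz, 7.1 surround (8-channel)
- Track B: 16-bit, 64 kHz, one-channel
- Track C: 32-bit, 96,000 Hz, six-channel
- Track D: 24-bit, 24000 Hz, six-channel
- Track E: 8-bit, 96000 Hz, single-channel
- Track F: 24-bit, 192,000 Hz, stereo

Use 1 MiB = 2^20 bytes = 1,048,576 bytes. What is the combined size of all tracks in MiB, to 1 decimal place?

Track A: 192,000 × 14 × 1 × 8 = 21,504,000 bytes.
Track B: 64,000 × 14 × 2 × 1 = 1,792,000 bytes.
Track C: 96,000 × 14 × 4 × 6 = 32,256,000 bytes.
Track D: 24,000 × 14 × 3 × 6 = 6,048,000 bytes.
Track E: 96,000 × 14 × 1 × 1 = 1,344,000 bytes.
Track F: 192,000 × 14 × 3 × 2 = 16,128,000 bytes.
Total = 79,072,000 bytes = 75.4 MiB.

75.4 MiB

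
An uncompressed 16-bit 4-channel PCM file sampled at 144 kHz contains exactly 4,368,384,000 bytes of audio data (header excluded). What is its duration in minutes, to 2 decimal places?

Byte rate = 144,000 × 2 × 4 = 1,152,000 bytes/s.
Duration = 4,368,384,000 / 1,152,000 = 3,792 s.
3,792 s / 60 = 63.20 minutes.

63.20 minutes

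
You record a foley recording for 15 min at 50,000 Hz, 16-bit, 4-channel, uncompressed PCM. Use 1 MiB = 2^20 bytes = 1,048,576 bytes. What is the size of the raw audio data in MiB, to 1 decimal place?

Duration = 15 min = 900 s.
Bytes = 50,000 samples/s × 900 s × 2 bytes/sample × 4 ch = 360,000,000 bytes.
360,000,000 / 1,048,576 = 343.3 MiB.

343.3 MiB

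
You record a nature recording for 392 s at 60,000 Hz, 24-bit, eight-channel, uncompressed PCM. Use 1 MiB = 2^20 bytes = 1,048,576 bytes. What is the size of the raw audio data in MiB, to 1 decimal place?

538.3 MiB

Bytes = 60,000 samples/s × 392 s × 3 bytes/sample × 8 ch = 564,480,000 bytes.
564,480,000 / 1,048,576 = 538.3 MiB.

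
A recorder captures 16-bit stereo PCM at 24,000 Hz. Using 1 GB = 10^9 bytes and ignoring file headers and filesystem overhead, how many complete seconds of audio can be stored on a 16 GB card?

Uncompressed byte rate = 24,000 × 2 × 2 = 96,000 bytes/s.
Capacity = 16 × 1,000,000,000 = 16,000,000,000 bytes.
16,000,000,000 / 96,000 ≈ 166666.67 s → 166,666 seconds.

166,666 seconds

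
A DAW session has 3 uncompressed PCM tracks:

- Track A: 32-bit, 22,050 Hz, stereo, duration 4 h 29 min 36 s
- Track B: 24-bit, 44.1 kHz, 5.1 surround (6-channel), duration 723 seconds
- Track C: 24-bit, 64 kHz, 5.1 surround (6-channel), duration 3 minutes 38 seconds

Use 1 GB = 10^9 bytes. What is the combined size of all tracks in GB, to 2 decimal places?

Track A: 4 h 29 min 36 s = 16,176 s; 22,050 × 16,176 × 4 × 2 = 2,853,446,400 bytes.
Track B: 44,100 × 723 × 3 × 6 = 573,917,400 bytes.
Track C: 3 minutes 38 seconds = 218 s; 64,000 × 218 × 3 × 6 = 251,136,000 bytes.
Total = 3,678,499,800 bytes = 3.68 GB.

3.68 GB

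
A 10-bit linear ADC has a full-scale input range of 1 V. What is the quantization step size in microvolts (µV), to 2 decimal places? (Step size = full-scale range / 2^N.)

976.56 µV

1 V / 2^10 = 1 / 1,024 V = 976.56 µV.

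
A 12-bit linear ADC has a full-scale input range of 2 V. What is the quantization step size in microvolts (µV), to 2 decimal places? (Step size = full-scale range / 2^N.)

488.28 µV

2 V / 2^12 = 2 / 4,096 V = 488.28 µV.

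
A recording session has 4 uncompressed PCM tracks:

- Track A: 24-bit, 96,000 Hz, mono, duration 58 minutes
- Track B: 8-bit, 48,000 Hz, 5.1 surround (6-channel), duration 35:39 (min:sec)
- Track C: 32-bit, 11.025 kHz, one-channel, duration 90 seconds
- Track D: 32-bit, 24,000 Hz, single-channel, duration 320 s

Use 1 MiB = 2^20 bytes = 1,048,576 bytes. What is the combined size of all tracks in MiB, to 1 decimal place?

1576.4 MiB

Track A: 58 minutes = 3,480 s; 96,000 × 3,480 × 3 × 1 = 1,002,240,000 bytes.
Track B: 35:39 (min:sec) = 2,139 s; 48,000 × 2,139 × 1 × 6 = 616,032,000 bytes.
Track C: 11,025 × 90 × 4 × 1 = 3,969,000 bytes.
Track D: 24,000 × 320 × 4 × 1 = 30,720,000 bytes.
Total = 1,652,961,000 bytes = 1576.4 MiB.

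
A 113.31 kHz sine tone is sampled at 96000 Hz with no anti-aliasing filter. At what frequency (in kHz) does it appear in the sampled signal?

17.31 kHz

Nyquist = 96,000/2 = 48,000 Hz; 113,310 Hz exceeds it.
Alias = |113,310 − 1×96,000| = |113,310 − 96,000| = 17,310 Hz = 17.31 kHz.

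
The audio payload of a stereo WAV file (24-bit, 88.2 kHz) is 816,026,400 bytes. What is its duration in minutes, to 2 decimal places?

Byte rate = 88,200 × 3 × 2 = 529,200 bytes/s.
Duration = 816,026,400 / 529,200 = 1,542 s.
1,542 s / 60 = 25.70 minutes.

25.70 minutes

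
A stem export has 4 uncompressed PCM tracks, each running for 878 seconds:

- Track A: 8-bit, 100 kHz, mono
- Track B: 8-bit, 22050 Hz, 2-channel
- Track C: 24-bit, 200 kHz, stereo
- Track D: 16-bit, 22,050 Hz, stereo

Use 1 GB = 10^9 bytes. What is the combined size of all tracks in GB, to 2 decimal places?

1.26 GB

Track A: 100,000 × 878 × 1 × 1 = 87,800,000 bytes.
Track B: 22,050 × 878 × 1 × 2 = 38,719,800 bytes.
Track C: 200,000 × 878 × 3 × 2 = 1,053,600,000 bytes.
Track D: 22,050 × 878 × 2 × 2 = 77,439,600 bytes.
Total = 1,257,559,400 bytes = 1.26 GB.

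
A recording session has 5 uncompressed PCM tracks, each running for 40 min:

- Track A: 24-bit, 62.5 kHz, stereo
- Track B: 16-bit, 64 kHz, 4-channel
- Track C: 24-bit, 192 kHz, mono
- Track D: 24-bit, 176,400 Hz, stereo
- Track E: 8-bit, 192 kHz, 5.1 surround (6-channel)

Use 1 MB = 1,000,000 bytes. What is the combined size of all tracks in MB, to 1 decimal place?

8816.2 MB

40 min = 2,400 s.
Track A: 62,500 × 2,400 × 3 × 2 = 900,000,000 bytes.
Track B: 64,000 × 2,400 × 2 × 4 = 1,228,800,000 bytes.
Track C: 192,000 × 2,400 × 3 × 1 = 1,382,400,000 bytes.
Track D: 176,400 × 2,400 × 3 × 2 = 2,540,160,000 bytes.
Track E: 192,000 × 2,400 × 1 × 6 = 2,764,800,000 bytes.
Total = 8,816,160,000 bytes = 8816.2 MB.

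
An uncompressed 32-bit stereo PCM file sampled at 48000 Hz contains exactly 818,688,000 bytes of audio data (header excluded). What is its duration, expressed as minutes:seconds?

Byte rate = 48,000 × 4 × 2 = 384,000 bytes/s.
Duration = 818,688,000 / 384,000 = 2,132 s.
2,132 s = 35:32.

35:32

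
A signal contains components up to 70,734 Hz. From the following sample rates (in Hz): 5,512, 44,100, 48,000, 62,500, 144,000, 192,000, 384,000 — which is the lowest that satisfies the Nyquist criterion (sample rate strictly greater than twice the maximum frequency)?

144,000 Hz

Need sample rate > 2 × 70,734 = 141,468 Hz.
Lowest listed rate above 141,468 Hz is 144,000 Hz.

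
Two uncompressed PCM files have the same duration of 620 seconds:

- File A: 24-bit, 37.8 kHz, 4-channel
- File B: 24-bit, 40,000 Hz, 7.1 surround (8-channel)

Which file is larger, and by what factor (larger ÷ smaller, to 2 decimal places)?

File A: 37,800 × 3 × 4 = 453,600 bytes/s.
File B: 40,000 × 3 × 8 = 960,000 bytes/s.
File B is larger; ratio = 595,200,000 / 281,232,000 = 2.12.

File B, by a factor of 2.12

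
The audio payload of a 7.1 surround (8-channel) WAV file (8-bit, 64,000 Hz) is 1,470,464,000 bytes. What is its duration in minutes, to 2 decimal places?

Byte rate = 64,000 × 1 × 8 = 512,000 bytes/s.
Duration = 1,470,464,000 / 512,000 = 2,872 s.
2,872 s / 60 = 47.87 minutes.

47.87 minutes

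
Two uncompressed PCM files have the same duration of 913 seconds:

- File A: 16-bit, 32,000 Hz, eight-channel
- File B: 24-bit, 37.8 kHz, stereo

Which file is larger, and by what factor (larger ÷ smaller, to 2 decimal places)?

File A: 32,000 × 2 × 8 = 512,000 bytes/s.
File B: 37,800 × 3 × 2 = 226,800 bytes/s.
File A is larger; ratio = 467,456,000 / 207,068,400 = 2.26.

File A, by a factor of 2.26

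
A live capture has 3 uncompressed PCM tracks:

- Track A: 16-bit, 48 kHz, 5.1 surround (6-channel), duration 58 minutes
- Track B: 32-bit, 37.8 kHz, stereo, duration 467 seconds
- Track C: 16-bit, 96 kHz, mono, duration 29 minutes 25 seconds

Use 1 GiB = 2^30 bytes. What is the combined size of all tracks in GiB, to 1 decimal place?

Track A: 58 minutes = 3,480 s; 48,000 × 3,480 × 2 × 6 = 2,004,480,000 bytes.
Track B: 37,800 × 467 × 4 × 2 = 141,220,800 bytes.
Track C: 29 minutes 25 seconds = 1,765 s; 96,000 × 1,765 × 2 × 1 = 338,880,000 bytes.
Total = 2,484,580,800 bytes = 2.3 GiB.

2.3 GiB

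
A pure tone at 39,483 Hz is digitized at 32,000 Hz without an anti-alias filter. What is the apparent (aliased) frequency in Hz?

Nyquist = 32,000/2 = 16,000 Hz; 39,483 Hz exceeds it.
Alias = |39,483 − 1×32,000| = |39,483 − 32,000| = 7,483 Hz.

7,483 Hz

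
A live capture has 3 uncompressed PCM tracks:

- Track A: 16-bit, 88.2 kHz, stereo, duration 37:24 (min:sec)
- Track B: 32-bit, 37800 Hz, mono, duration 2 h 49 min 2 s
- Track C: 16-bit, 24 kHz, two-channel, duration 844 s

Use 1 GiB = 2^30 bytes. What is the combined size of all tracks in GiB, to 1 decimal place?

Track A: 37:24 (min:sec) = 2,244 s; 88,200 × 2,244 × 2 × 2 = 791,683,200 bytes.
Track B: 2 h 49 min 2 s = 10,142 s; 37,800 × 10,142 × 4 × 1 = 1,533,470,400 bytes.
Track C: 24,000 × 844 × 2 × 2 = 81,024,000 bytes.
Total = 2,406,177,600 bytes = 2.2 GiB.

2.2 GiB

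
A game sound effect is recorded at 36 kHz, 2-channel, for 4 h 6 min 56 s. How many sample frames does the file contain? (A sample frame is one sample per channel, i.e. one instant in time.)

533,376,000 sample frames

4 h 6 min 56 s = 14,816 s.
36,000 samples/s × 14,816 s = 533,376,000 frames.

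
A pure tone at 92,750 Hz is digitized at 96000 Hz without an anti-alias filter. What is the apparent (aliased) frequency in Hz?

Nyquist = 96,000/2 = 48,000 Hz; 92,750 Hz exceeds it.
Alias = |92,750 − 1×96,000| = |92,750 − 96,000| = 3,250 Hz.

3,250 Hz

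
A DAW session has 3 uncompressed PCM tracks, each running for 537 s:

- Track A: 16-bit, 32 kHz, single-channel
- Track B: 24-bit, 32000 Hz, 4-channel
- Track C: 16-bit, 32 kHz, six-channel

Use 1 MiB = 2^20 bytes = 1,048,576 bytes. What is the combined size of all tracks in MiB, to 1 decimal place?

426.1 MiB

Track A: 32,000 × 537 × 2 × 1 = 34,368,000 bytes.
Track B: 32,000 × 537 × 3 × 4 = 206,208,000 bytes.
Track C: 32,000 × 537 × 2 × 6 = 206,208,000 bytes.
Total = 446,784,000 bytes = 426.1 MiB.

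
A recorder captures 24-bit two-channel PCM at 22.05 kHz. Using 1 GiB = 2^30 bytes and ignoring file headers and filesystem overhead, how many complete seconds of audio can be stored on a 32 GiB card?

Uncompressed byte rate = 22,050 × 3 × 2 = 132,300 bytes/s.
Capacity = 32 × 1,073,741,824 = 34,359,738,368 bytes.
34,359,738,368 / 132,300 ≈ 259710.8 s → 259,710 seconds.

259,710 seconds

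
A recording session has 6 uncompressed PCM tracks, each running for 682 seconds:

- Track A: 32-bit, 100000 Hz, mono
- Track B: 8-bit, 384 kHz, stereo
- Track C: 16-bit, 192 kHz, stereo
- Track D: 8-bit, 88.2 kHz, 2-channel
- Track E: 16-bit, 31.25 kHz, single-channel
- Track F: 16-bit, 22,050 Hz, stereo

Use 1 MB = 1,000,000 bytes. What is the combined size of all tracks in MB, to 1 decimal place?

1543.4 MB

Track A: 100,000 × 682 × 4 × 1 = 272,800,000 bytes.
Track B: 384,000 × 682 × 1 × 2 = 523,776,000 bytes.
Track C: 192,000 × 682 × 2 × 2 = 523,776,000 bytes.
Track D: 88,200 × 682 × 1 × 2 = 120,304,800 bytes.
Track E: 31,250 × 682 × 2 × 1 = 42,625,000 bytes.
Track F: 22,050 × 682 × 2 × 2 = 60,152,400 bytes.
Total = 1,543,434,200 bytes = 1543.4 MB.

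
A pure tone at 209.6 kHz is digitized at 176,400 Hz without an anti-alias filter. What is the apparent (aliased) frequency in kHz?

33.2 kHz

Nyquist = 176,400/2 = 88,200 Hz; 209,600 Hz exceeds it.
Alias = |209,600 − 1×176,400| = |209,600 − 176,400| = 33,200 Hz = 33.2 kHz.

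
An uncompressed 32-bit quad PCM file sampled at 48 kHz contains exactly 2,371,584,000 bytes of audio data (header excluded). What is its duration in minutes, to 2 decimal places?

51.47 minutes

Byte rate = 48,000 × 4 × 4 = 768,000 bytes/s.
Duration = 2,371,584,000 / 768,000 = 3,088 s.
3,088 s / 60 = 51.47 minutes.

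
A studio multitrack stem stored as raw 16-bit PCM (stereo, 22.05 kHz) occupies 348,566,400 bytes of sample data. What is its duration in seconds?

3,952 seconds

Byte rate = 22,050 × 2 × 2 = 88,200 bytes/s.
Duration = 348,566,400 / 88,200 = 3,952 s.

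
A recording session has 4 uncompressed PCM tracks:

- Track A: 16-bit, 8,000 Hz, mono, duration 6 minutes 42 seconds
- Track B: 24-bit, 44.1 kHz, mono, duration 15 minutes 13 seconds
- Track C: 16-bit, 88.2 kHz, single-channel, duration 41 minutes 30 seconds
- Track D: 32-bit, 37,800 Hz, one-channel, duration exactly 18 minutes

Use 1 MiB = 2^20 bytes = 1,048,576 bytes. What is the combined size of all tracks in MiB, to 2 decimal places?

Track A: 6 minutes 42 seconds = 402 s; 8,000 × 402 × 2 × 1 = 6,432,000 bytes.
Track B: 15 minutes 13 seconds = 913 s; 44,100 × 913 × 3 × 1 = 120,789,900 bytes.
Track C: 41 minutes 30 seconds = 2,490 s; 88,200 × 2,490 × 2 × 1 = 439,236,000 bytes.
Track D: exactly 18 minutes = 1,080 s; 37,800 × 1,080 × 4 × 1 = 163,296,000 bytes.
Total = 729,753,900 bytes = 695.95 MiB.

695.95 MiB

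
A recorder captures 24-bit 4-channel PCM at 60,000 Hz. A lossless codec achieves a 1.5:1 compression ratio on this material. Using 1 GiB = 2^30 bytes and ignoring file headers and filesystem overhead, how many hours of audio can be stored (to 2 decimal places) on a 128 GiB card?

Uncompressed byte rate = 60,000 × 3 × 4 = 720,000 bytes/s.
After 1.5:1 compression, effective rate ≈ 480000 bytes/s.
Capacity = 128 × 1,073,741,824 = 137,438,953,472 bytes.
137,438,953,472 / effective rate ≈ 286331.15 s → 79.54 hours.

79.54 hours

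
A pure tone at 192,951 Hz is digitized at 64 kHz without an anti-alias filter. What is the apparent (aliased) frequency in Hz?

951 Hz

Nyquist = 64,000/2 = 32,000 Hz; 192,951 Hz exceeds it.
Alias = |192,951 − 3×64,000| = |192,951 − 192,000| = 951 Hz.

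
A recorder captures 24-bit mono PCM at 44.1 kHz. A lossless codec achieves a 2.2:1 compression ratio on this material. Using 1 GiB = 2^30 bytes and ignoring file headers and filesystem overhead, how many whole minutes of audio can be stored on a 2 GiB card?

595 minutes

Uncompressed byte rate = 44,100 × 3 × 1 = 132,300 bytes/s.
After 2.2:1 compression, effective rate ≈ 60136.36 bytes/s.
Capacity = 2 × 1,073,741,824 = 2,147,483,648 bytes.
2,147,483,648 / effective rate ≈ 35710.23 s → 595 minutes.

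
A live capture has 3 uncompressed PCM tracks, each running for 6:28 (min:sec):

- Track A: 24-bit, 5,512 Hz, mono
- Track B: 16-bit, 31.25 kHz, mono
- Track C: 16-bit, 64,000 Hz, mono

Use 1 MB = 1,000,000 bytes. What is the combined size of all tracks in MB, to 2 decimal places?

80.33 MB

6:28 (min:sec) = 388 s.
Track A: 5,512 × 388 × 3 × 1 = 6,415,968 bytes.
Track B: 31,250 × 388 × 2 × 1 = 24,250,000 bytes.
Track C: 64,000 × 388 × 2 × 1 = 49,664,000 bytes.
Total = 80,329,968 bytes = 80.33 MB.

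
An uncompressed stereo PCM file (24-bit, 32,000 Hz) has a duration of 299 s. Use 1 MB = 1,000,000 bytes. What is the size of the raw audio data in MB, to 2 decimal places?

Bytes = 32,000 samples/s × 299 s × 3 bytes/sample × 2 ch = 57,408,000 bytes.
57,408,000 / 1,000,000 = 57.41 MB.

57.41 MB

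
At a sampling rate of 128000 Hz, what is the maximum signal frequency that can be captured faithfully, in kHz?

64 kHz

Nyquist frequency = sample rate / 2 = 128,000 / 2 = 64 kHz.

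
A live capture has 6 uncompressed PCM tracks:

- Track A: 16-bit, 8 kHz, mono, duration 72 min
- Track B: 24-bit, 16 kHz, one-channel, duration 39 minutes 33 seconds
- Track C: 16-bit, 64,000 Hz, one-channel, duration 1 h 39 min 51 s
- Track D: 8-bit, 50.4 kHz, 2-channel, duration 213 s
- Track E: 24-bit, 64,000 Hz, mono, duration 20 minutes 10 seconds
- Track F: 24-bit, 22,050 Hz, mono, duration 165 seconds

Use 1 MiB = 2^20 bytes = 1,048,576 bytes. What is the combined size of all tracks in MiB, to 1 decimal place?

Track A: 72 min = 4,320 s; 8,000 × 4,320 × 2 × 1 = 69,120,000 bytes.
Track B: 39 minutes 33 seconds = 2,373 s; 16,000 × 2,373 × 3 × 1 = 113,904,000 bytes.
Track C: 1 h 39 min 51 s = 5,991 s; 64,000 × 5,991 × 2 × 1 = 766,848,000 bytes.
Track D: 50,400 × 213 × 1 × 2 = 21,470,400 bytes.
Track E: 20 minutes 10 seconds = 1,210 s; 64,000 × 1,210 × 3 × 1 = 232,320,000 bytes.
Track F: 22,050 × 165 × 3 × 1 = 10,914,750 bytes.
Total = 1,214,577,150 bytes = 1158.3 MiB.

1158.3 MiB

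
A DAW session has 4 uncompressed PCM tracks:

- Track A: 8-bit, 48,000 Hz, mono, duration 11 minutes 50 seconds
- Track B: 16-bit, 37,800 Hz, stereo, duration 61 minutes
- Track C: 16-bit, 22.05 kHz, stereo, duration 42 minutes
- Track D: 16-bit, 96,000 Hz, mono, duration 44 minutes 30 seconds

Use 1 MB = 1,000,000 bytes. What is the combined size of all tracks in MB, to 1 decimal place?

1322.4 MB

Track A: 11 minutes 50 seconds = 710 s; 48,000 × 710 × 1 × 1 = 34,080,000 bytes.
Track B: 61 minutes = 3,660 s; 37,800 × 3,660 × 2 × 2 = 553,392,000 bytes.
Track C: 42 minutes = 2,520 s; 22,050 × 2,520 × 2 × 2 = 222,264,000 bytes.
Track D: 44 minutes 30 seconds = 2,670 s; 96,000 × 2,670 × 2 × 1 = 512,640,000 bytes.
Total = 1,322,376,000 bytes = 1322.4 MB.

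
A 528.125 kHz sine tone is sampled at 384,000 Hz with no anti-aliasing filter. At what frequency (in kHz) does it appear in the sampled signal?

Nyquist = 384,000/2 = 192,000 Hz; 528,125 Hz exceeds it.
Alias = |528,125 − 1×384,000| = |528,125 − 384,000| = 144,125 Hz = 144.125 kHz.

144.125 kHz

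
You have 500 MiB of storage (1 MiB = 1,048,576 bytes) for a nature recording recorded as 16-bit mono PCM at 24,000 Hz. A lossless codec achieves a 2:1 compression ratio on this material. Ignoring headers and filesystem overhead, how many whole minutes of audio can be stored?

364 minutes

Uncompressed byte rate = 24,000 × 2 × 1 = 48,000 bytes/s.
After 2:1 compression, effective rate ≈ 24000 bytes/s.
Capacity = 500 × 1,048,576 = 524,288,000 bytes.
524,288,000 / effective rate ≈ 21845.33 s → 364 minutes.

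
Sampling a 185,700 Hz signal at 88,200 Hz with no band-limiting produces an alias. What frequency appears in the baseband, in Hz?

Nyquist = 88,200/2 = 44,100 Hz; 185,700 Hz exceeds it.
Alias = |185,700 − 2×88,200| = |185,700 − 176,400| = 9,300 Hz.

9,300 Hz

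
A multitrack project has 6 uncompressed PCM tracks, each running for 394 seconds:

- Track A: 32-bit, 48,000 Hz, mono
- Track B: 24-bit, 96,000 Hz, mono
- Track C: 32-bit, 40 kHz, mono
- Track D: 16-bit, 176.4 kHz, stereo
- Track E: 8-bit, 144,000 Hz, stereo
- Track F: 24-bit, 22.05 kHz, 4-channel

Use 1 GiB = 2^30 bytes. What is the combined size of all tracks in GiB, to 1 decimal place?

Track A: 48,000 × 394 × 4 × 1 = 75,648,000 bytes.
Track B: 96,000 × 394 × 3 × 1 = 113,472,000 bytes.
Track C: 40,000 × 394 × 4 × 1 = 63,040,000 bytes.
Track D: 176,400 × 394 × 2 × 2 = 278,006,400 bytes.
Track E: 144,000 × 394 × 1 × 2 = 113,472,000 bytes.
Track F: 22,050 × 394 × 3 × 4 = 104,252,400 bytes.
Total = 747,890,800 bytes = 0.7 GiB.

0.7 GiB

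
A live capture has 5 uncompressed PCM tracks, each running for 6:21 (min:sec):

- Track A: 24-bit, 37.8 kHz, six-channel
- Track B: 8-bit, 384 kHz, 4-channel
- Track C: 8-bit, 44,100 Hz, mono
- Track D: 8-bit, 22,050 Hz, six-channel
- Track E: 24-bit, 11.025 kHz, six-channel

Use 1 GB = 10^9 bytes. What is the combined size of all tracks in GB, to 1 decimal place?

6:21 (min:sec) = 381 s.
Track A: 37,800 × 381 × 3 × 6 = 259,232,400 bytes.
Track B: 384,000 × 381 × 1 × 4 = 585,216,000 bytes.
Track C: 44,100 × 381 × 1 × 1 = 16,802,100 bytes.
Track D: 22,050 × 381 × 1 × 6 = 50,406,300 bytes.
Track E: 11,025 × 381 × 3 × 6 = 75,609,450 bytes.
Total = 987,266,250 bytes = 1.0 GB.

1.0 GB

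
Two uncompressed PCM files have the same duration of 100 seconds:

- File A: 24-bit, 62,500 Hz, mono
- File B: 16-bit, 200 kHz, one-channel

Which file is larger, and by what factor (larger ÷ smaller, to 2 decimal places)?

File B, by a factor of 2.13

File A: 62,500 × 3 × 1 = 187,500 bytes/s.
File B: 200,000 × 2 × 1 = 400,000 bytes/s.
File B is larger; ratio = 40,000,000 / 18,750,000 = 2.13.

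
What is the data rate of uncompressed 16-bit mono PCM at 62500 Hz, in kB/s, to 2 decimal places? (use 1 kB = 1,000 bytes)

Bit rate = 62,500 × 16 × 1 = 1,000,000 bits/s.
1,000,000 / 8 = 125,000 B/s = 125.00 kB/s.

125.00 kB/s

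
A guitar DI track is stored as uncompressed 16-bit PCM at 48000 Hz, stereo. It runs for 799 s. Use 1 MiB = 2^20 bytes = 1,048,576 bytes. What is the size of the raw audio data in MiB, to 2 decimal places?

146.30 MiB

Bytes = 48,000 samples/s × 799 s × 2 bytes/sample × 2 ch = 153,408,000 bytes.
153,408,000 / 1,048,576 = 146.30 MiB.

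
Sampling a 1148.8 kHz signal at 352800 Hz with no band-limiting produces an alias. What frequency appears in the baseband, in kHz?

90.4 kHz

Nyquist = 352,800/2 = 176,400 Hz; 1,148,800 Hz exceeds it.
Alias = |1,148,800 − 3×352,800| = |1,148,800 − 1,058,400| = 90,400 Hz = 90.4 kHz.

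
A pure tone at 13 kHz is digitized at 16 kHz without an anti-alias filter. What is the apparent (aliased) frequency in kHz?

3 kHz

Nyquist = 16,000/2 = 8,000 Hz; 13,000 Hz exceeds it.
Alias = |13,000 − 1×16,000| = |13,000 − 16,000| = 3,000 Hz = 3 kHz.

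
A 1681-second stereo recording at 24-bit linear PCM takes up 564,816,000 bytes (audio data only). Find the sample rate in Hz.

Bytes = sample_rate × seconds × bytes_per_sample × channels.
sample_rate = 564,816,000 / (1,681 × 3 × 2) = 564,816,000 / 10,086 = 56,000 Hz.

56,000 Hz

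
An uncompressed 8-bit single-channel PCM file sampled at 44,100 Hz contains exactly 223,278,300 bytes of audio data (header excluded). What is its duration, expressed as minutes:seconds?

84:23

Byte rate = 44,100 × 1 × 1 = 44,100 bytes/s.
Duration = 223,278,300 / 44,100 = 5,063 s.
5,063 s = 84:23.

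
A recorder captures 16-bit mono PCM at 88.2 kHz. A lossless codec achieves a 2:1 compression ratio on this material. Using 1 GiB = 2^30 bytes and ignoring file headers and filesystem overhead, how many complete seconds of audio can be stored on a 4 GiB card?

Uncompressed byte rate = 88,200 × 2 × 1 = 176,400 bytes/s.
After 2:1 compression, effective rate ≈ 88200 bytes/s.
Capacity = 4 × 1,073,741,824 = 4,294,967,296 bytes.
4,294,967,296 / effective rate ≈ 48695.77 s → 48,695 seconds.

48,695 seconds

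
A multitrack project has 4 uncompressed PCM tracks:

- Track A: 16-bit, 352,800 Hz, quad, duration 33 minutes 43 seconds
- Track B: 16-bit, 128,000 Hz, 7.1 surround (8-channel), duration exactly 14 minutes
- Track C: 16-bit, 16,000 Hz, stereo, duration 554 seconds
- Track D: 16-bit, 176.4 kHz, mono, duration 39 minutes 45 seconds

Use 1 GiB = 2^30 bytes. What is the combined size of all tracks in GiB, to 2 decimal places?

7.74 GiB

Track A: 33 minutes 43 seconds = 2,023 s; 352,800 × 2,023 × 2 × 4 = 5,709,715,200 bytes.
Track B: exactly 14 minutes = 840 s; 128,000 × 840 × 2 × 8 = 1,720,320,000 bytes.
Track C: 16,000 × 554 × 2 × 2 = 35,456,000 bytes.
Track D: 39 minutes 45 seconds = 2,385 s; 176,400 × 2,385 × 2 × 1 = 841,428,000 bytes.
Total = 8,306,919,200 bytes = 7.74 GiB.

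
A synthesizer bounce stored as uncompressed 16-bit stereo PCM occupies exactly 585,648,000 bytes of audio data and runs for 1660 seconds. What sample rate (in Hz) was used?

Bytes = sample_rate × seconds × bytes_per_sample × channels.
sample_rate = 585,648,000 / (1,660 × 2 × 2) = 585,648,000 / 6,640 = 88,200 Hz.

88,200 Hz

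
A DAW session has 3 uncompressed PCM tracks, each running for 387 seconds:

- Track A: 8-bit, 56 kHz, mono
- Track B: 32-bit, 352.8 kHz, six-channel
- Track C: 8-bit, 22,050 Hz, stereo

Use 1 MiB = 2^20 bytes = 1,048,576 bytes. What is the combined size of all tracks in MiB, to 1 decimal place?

3162.0 MiB

Track A: 56,000 × 387 × 1 × 1 = 21,672,000 bytes.
Track B: 352,800 × 387 × 4 × 6 = 3,276,806,400 bytes.
Track C: 22,050 × 387 × 1 × 2 = 17,066,700 bytes.
Total = 3,315,545,100 bytes = 3162.0 MiB.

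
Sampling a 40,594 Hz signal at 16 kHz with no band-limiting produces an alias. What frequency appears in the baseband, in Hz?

7,406 Hz

Nyquist = 16,000/2 = 8,000 Hz; 40,594 Hz exceeds it.
Alias = |40,594 − 3×16,000| = |40,594 − 48,000| = 7,406 Hz.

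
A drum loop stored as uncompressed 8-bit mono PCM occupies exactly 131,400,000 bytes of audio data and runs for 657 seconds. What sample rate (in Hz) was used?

Bytes = sample_rate × seconds × bytes_per_sample × channels.
sample_rate = 131,400,000 / (657 × 1 × 1) = 131,400,000 / 657 = 200,000 Hz.

200,000 Hz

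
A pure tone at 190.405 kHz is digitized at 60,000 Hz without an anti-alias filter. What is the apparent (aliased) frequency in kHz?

10.405 kHz

Nyquist = 60,000/2 = 30,000 Hz; 190,405 Hz exceeds it.
Alias = |190,405 − 3×60,000| = |190,405 − 180,000| = 10,405 Hz = 10.405 kHz.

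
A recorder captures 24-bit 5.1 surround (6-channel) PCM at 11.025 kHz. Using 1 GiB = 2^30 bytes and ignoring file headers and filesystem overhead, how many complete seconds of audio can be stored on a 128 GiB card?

692,562 seconds

Uncompressed byte rate = 11,025 × 3 × 6 = 198,450 bytes/s.
Capacity = 128 × 1,073,741,824 = 137,438,953,472 bytes.
137,438,953,472 / 198,450 ≈ 692562.12 s → 692,562 seconds.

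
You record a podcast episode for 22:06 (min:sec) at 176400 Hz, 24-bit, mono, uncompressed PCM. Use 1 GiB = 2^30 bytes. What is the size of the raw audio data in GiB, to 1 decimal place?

0.7 GiB

Duration = 22:06 (min:sec) = 1,326 s.
Bytes = 176,400 samples/s × 1,326 s × 3 bytes/sample × 1 ch = 701,719,200 bytes.
701,719,200 / 1,073,741,824 = 0.7 GiB.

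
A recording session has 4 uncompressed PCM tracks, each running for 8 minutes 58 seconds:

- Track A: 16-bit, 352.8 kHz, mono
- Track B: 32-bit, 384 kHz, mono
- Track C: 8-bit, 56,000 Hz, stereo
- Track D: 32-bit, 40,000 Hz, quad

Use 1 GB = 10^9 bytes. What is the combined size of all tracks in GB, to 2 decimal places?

8 minutes 58 seconds = 538 s.
Track A: 352,800 × 538 × 2 × 1 = 379,612,800 bytes.
Track B: 384,000 × 538 × 4 × 1 = 826,368,000 bytes.
Track C: 56,000 × 538 × 1 × 2 = 60,256,000 bytes.
Track D: 40,000 × 538 × 4 × 4 = 344,320,000 bytes.
Total = 1,610,556,800 bytes = 1.61 GB.

1.61 GB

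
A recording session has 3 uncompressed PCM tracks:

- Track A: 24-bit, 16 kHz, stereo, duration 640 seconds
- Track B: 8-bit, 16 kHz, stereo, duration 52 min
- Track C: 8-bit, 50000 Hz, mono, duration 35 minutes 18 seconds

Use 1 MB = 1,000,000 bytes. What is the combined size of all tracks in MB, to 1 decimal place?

267.2 MB

Track A: 16,000 × 640 × 3 × 2 = 61,440,000 bytes.
Track B: 52 min = 3,120 s; 16,000 × 3,120 × 1 × 2 = 99,840,000 bytes.
Track C: 35 minutes 18 seconds = 2,118 s; 50,000 × 2,118 × 1 × 1 = 105,900,000 bytes.
Total = 267,180,000 bytes = 267.2 MB.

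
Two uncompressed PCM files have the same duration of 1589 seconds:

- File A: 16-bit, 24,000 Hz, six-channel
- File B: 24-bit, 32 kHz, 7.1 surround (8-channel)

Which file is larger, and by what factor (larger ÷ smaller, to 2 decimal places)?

File B, by a factor of 2.67

File A: 24,000 × 2 × 6 = 288,000 bytes/s.
File B: 32,000 × 3 × 8 = 768,000 bytes/s.
File B is larger; ratio = 1,220,352,000 / 457,632,000 = 2.67.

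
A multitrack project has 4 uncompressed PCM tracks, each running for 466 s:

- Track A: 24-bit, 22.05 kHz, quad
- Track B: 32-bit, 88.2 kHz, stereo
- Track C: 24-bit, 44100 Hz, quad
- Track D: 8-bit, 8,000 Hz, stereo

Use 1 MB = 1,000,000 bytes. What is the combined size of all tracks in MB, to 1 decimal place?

Track A: 22,050 × 466 × 3 × 4 = 123,303,600 bytes.
Track B: 88,200 × 466 × 4 × 2 = 328,809,600 bytes.
Track C: 44,100 × 466 × 3 × 4 = 246,607,200 bytes.
Track D: 8,000 × 466 × 1 × 2 = 7,456,000 bytes.
Total = 706,176,400 bytes = 706.2 MB.

706.2 MB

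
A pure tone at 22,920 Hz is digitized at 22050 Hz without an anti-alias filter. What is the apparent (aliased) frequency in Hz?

870 Hz

Nyquist = 22,050/2 = 11,025 Hz; 22,920 Hz exceeds it.
Alias = |22,920 − 1×22,050| = |22,920 − 22,050| = 870 Hz.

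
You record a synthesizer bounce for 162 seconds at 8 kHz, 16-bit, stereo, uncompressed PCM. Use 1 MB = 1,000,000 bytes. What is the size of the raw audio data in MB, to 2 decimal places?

Bytes = 8,000 samples/s × 162 s × 2 bytes/sample × 2 ch = 5,184,000 bytes.
5,184,000 / 1,000,000 = 5.18 MB.

5.18 MB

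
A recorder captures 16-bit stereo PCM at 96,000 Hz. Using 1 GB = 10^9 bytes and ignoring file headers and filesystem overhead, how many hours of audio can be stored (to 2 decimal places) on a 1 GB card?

0.72 hours

Uncompressed byte rate = 96,000 × 2 × 2 = 384,000 bytes/s.
Capacity = 1 × 1,000,000,000 = 1,000,000,000 bytes.
1,000,000,000 / 384,000 ≈ 2604.17 s → 0.72 hours.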